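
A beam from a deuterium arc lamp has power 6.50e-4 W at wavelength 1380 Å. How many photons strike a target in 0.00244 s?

1.10e12 photons

Total energy: E_total = P·t = 6.50e-4 × 0.00244 = 1.586e-6 J.
Per-photon energy: E = 1.439e-18 J.
N = E_total / E_photon = 1.10e12.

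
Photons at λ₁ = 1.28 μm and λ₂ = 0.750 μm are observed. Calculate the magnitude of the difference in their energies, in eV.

0.684 eV

Using E = hc/λ: E₁ = 1.552e-19 J, E₂ = 2.649e-19 J.
|ΔE| = |1.552e-19 − 2.649e-19| = 1.10e-19 J = 0.684 eV.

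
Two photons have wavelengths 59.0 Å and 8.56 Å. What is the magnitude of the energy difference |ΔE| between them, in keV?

1.24 keV

Using E = hc/λ: E₁ = 3.367 × 10^-17 J, E₂ = 2.321 × 10^-16 J.
|ΔE| = |3.367 × 10^-17 − 2.321 × 10^-16| = 1.98 × 10^-16 J = 1.24 keV.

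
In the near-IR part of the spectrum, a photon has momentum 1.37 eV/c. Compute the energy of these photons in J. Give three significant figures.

Convert to SI: p = 1.37 eV/c = 7.3217 × 10^-28 kg·m/s.
Apply E = pc: E = 2.195 × 10^-19 J.
So E ≈ 2.19 × 10^-19 J.

2.19 × 10^-19 J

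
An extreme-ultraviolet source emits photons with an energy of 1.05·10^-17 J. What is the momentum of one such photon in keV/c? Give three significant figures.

(c = 2.99792458·10^8 m/s, 1 eV = 1.602176634·10^-19 J.)
The photon relation is p = E/c, giving p = 3.502·10^-26 kg·m/s.
Converting to keV/c: p = 0.06554 keV/c ≈ 0.0655 keV/c.

0.0655 keV/c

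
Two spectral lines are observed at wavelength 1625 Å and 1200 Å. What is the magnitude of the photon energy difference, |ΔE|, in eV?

2.70 eV

Using E = hc/λ: E₁ = 1.2224e-18 J, E₂ = 1.6554e-18 J.
|ΔE| = |1.2224e-18 − 1.6554e-18| = 4.33e-19 J = 2.70 eV.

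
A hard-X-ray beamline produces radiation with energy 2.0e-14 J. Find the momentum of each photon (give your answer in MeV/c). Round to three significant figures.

Since p = E/c for a photon, p = 6.671e-23 kg·m/s.
Converting to MeV/c: p = 0.1248 MeV/c ≈ 0.125 MeV/c.

0.125 MeV/c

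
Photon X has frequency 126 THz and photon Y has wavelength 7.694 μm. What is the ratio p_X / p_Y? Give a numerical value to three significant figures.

p_X = 2.785 × 10^-28 kg·m/s (from frequency = 126 THz, via p = hf/c).
p_Y = 8.612 × 10^-29 kg·m/s (from wavelength = 7.694 μm, via p = h/λ).
Ratio = 2.785 × 10^-28 / 8.612 × 10^-29 = 3.23.

3.23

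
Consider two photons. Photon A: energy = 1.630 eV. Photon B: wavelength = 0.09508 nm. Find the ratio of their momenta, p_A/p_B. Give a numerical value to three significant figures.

1.25·10^-4

p_A = 8.711·10^-28 kg·m/s (from energy = 1.630 eV, via p = E/c).
p_B = 6.969·10^-24 kg·m/s (from wavelength = 0.09508 nm, via p = h/λ).
Ratio = 8.711·10^-28 / 6.969·10^-24 = 1.25·10^-4.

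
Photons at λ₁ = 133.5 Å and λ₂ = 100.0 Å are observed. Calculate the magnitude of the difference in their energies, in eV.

Using E = hc/λ: E₁ = 1.4880e-17 J, E₂ = 1.9864e-17 J.
|ΔE| = |1.4880e-17 − 1.9864e-17| = 4.98e-18 J = 31.1 eV.

31.1 eV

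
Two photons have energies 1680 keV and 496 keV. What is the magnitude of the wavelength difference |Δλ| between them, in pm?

1.76 pm

Using λ = hc/E: λ₁ = 7.380·10^-13 m, λ₂ = 2.500·10^-12 m.
|Δλ| = |7.380·10^-13 − 2.500·10^-12| = 1.76·10^-12 m = 1.76 pm.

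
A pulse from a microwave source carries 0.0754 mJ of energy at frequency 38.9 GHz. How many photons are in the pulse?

Per-photon energy: E = 2.578 × 10^-23 J (from frequency = 38.9 GHz).
N = E_total / E_photon = 7.54 × 10^-5 J / 2.578 × 10^-23 J = 2.93 × 10^18.

2.93 × 10^18 photons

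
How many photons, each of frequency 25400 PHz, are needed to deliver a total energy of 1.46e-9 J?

8.67e4 photons

Per-photon energy: E = 1.683e-14 J (from frequency = 25400 PHz).
N = E_total / E_photon = 1.46e-9 J / 1.683e-14 J = 86700.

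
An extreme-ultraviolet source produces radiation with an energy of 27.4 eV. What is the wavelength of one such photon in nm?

45.2 nm

Use h = 6.62607015 × 10^-34 J·s, c = 2.99792458 × 10^8 m/s, 1 eV = 1.602176634 × 10^-19 J.
Convert to SI: E = 27.4 eV = 4.3900 × 10^-18 J.
Apply λ = hc/E: λ = 4.525 × 10^-8 m.
Converting to nm: λ = 45.25 nm ≈ 45.2 nm.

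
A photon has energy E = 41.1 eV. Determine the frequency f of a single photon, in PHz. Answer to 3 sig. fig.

First convert: E = 41.1 eV = 6.5849·10^-18 J.
Apply f = E/h: f = 9.938·10^15 Hz.
Converting to PHz: f = 9.938 PHz ≈ 9.94 PHz.

9.94 PHz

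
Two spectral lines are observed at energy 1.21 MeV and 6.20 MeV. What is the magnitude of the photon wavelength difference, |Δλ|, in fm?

825 fm

Using λ = hc/E: λ₁ = 1.025·10^-12 m, λ₂ = 2.000·10^-13 m.
|Δλ| = |1.025·10^-12 − 2.000·10^-13| = 8.25·10^-13 m = 825 fm.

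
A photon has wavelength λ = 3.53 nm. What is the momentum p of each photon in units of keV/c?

In SI units: λ = 3.53 nm = 3.53 × 10^-9 m.
For a photon p = h/λ, so p = 1.877 × 10^-25 kg·m/s.
Converting to keV/c: p = 0.3512 keV/c ≈ 0.351 keV/c.

0.351 keV/c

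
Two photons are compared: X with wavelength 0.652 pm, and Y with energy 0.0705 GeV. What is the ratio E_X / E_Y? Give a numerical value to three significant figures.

E_X = 3.047e-13 J (from wavelength = 0.652 pm, via E = hc/λ).
E_Y = 1.130e-11 J (from energy = 0.0705 GeV, via E given directly).
Ratio = 3.047e-13 / 1.130e-11 = 0.0270.

0.0270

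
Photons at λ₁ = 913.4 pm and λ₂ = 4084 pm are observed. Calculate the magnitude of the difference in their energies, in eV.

Using E = hc/λ: E₁ = 2.1748e-16 J, E₂ = 4.8640e-17 J.
|ΔE| = |2.1748e-16 − 4.8640e-17| = 1.69e-16 J = 1050 eV.

1050 eV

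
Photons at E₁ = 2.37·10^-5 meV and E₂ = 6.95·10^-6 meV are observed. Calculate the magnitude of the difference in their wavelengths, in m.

126 m

Using λ = hc/E: λ₁ = 52.31 m, λ₂ = 178.4 m.
|Δλ| = |52.31 − 178.4| = 126 m.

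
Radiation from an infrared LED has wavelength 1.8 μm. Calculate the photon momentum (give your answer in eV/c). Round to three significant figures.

Take h = 6.62607015e-34 J·s, c = 2.99792458e8 m/s, 1 eV = 1.602176634e-19 J.
In SI units: λ = 1.8 μm = 1.8e-6 m.
Since p = h/λ for a photon, p = 3.681e-28 kg·m/s.
Converting to eV/c: p = 0.6888 eV/c ≈ 0.689 eV/c.

0.689 eV/c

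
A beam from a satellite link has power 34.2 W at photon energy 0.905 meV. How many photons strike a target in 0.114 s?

2.69 × 10^22 photons

Total energy: E_total = P·t = 34.2 × 0.114 = 3.899 J.
Per-photon energy: E = 1.450 × 10^-22 J.
N = E_total / E_photon = 2.69 × 10^22.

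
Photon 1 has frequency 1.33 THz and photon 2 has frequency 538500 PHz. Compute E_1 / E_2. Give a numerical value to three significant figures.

E_1 = 8.813e-22 J (from frequency = 1.33 THz, via E = hf).
E_2 = 3.568e-13 J (from frequency = 538500 PHz, via E = hf).
Ratio = 8.813e-22 / 3.568e-13 = 2.47e-9.

2.47e-9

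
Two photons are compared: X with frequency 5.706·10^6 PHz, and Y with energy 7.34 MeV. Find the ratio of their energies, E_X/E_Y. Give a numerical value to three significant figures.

E_X = 3.781·10^-12 J (from frequency = 5.706·10^6 PHz, via E = hf).
E_Y = 1.176·10^-12 J (from energy = 7.34 MeV, via E given directly).
Ratio = 3.781·10^-12 / 1.176·10^-12 = 3.22.

3.22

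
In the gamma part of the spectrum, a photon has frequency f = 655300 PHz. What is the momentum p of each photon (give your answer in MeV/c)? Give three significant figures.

Use h = 6.62607015 × 10^-34 J·s, c = 2.99792458 × 10^8 m/s, 1 eV = 1.602176634 × 10^-19 J.
In SI units: f = 655300 PHz = 6.553 × 10^20 Hz.
The photon relation is p = hf/c, giving p = 1.448 × 10^-21 kg·m/s.
Converting to MeV/c: p = 2.710 MeV/c ≈ 2.71 MeV/c.

2.71 MeV/c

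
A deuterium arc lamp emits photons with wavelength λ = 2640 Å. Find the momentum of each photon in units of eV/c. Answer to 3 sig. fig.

4.70 eV/c

First convert: λ = 2640 Å = 2.64e-7 m.
Since p = h/λ for a photon, p = 2.510e-27 kg·m/s.
Converting to eV/c: p = 4.696 eV/c ≈ 4.70 eV/c.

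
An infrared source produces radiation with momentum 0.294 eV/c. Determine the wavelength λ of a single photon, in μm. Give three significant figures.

(h = 6.62607015e-34 J·s, c = 2.99792458e8 m/s, 1 eV = 1.602176634e-19 J.)
In SI units: p = 0.294 eV/c = 1.5712e-28 kg·m/s.
The photon relation is λ = h/p, giving λ = 4.217e-6 m.
Converting to μm: λ = 4.217 μm ≈ 4.22 μm.

4.22 μm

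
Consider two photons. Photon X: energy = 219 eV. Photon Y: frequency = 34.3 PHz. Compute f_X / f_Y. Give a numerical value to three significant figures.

1.54

f_X = 5.295e16 Hz (from energy = 219 eV, via f = E/h).
f_Y = 3.430e16 Hz (from frequency = 34.3 PHz, via f given directly).
Ratio = 5.295e16 / 3.430e16 = 1.54.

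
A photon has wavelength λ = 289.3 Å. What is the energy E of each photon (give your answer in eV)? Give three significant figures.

Convert to SI: λ = 289.3 Å = 2.893e-8 m.
Apply E = hc/λ: E = 6.866e-18 J.
Converting to eV: E = 42.86 eV ≈ 42.9 eV.

42.9 eV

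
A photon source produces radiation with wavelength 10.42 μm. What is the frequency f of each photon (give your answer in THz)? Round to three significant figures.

Convert to SI: λ = 10.42 μm = 1.042e-5 m.
The photon relation is f = c/λ, giving f = 2.877e13 Hz.
Converting to THz: f = 28.77 THz ≈ 28.8 THz.

28.8 THz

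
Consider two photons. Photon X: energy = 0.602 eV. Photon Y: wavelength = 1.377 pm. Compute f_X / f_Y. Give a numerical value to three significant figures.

6.69 × 10^-7

f_X = 1.456 × 10^14 Hz (from energy = 0.602 eV, via f = E/h).
f_Y = 2.177 × 10^20 Hz (from wavelength = 1.377 pm, via f = c/λ).
Ratio = 1.456 × 10^14 / 2.177 × 10^20 = 6.69 × 10^-7.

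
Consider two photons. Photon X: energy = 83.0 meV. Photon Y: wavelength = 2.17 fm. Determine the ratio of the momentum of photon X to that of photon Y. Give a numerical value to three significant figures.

1.45e-10

p_X = 4.436e-29 kg·m/s (from energy = 83.0 meV, via p = E/c).
p_Y = 3.053e-19 kg·m/s (from wavelength = 2.17 fm, via p = h/λ).
Ratio = 4.436e-29 / 3.053e-19 = 1.45e-10.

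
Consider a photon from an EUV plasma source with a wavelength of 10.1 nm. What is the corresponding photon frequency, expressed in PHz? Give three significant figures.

29.7 PHz

Use c = 2.99792458e8 m/s.
In SI units: λ = 10.1 nm = 1.01e-8 m.
Since f = c/λ for a photon, f = 2.968e16 Hz.
Converting to PHz: f = 29.68 PHz ≈ 29.7 PHz.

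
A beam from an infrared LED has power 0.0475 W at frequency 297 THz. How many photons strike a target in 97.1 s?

Total energy: E_total = P·t = 0.0475 × 97.1 = 4.612 J.
Per-photon energy: E = 1.968 × 10^-19 J.
N = E_total / E_photon = 2.34 × 10^19.

2.34 × 10^19 photons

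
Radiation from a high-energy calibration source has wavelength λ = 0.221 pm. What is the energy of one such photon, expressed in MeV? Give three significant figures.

5.61 MeV

In SI units: λ = 0.221 pm = 2.21e-13 m.
For a photon E = hc/λ, so E = 8.988e-13 J.
Converting to MeV: E = 5.610 MeV ≈ 5.61 MeV.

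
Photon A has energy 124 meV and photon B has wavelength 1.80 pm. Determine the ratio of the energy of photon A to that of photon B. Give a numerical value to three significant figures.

E_A = 1.987·10^-20 J (from energy = 124 meV, via E given directly).
E_B = 1.104·10^-13 J (from wavelength = 1.80 pm, via E = hc/λ).
Ratio = 1.987·10^-20 / 1.104·10^-13 = 1.80·10^-7.

1.80·10^-7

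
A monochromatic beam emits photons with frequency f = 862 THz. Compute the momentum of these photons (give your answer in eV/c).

3.56 eV/c

Take h = 6.62607015e-34 J·s, c = 2.99792458e8 m/s, 1 eV = 1.602176634e-19 J.
In SI units: f = 862 THz = 8.62e14 Hz.
The photon relation is p = hf/c, giving p = 1.905e-27 kg·m/s.
Converting to eV/c: p = 3.565 eV/c ≈ 3.56 eV/c.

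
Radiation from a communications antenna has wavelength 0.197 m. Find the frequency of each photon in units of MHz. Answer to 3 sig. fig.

Use c = 2.99792458e8 m/s.
Apply f = c/λ: f = 1.522e9 Hz.
Converting to MHz: f = 1522 MHz ≈ 1520 MHz.

1520 MHz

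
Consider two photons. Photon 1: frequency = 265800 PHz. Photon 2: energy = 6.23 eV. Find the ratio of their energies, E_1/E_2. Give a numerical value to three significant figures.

E_1 = 1.761 × 10^-13 J (from frequency = 265800 PHz, via E = hf).
E_2 = 9.982 × 10^-19 J (from energy = 6.23 eV, via E given directly).
Ratio = 1.761 × 10^-13 / 9.982 × 10^-19 = 1.76 × 10^5.

1.76 × 10^5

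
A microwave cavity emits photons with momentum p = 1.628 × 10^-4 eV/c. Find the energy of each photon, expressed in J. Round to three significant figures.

2.61 × 10^-23 J

(c = 2.99792458 × 10^8 m/s, 1 eV = 1.602176634 × 10^-19 J.)
In SI units: p = 1.628 × 10^-4 eV/c = 8.7005 × 10^-32 kg·m/s.
The photon relation is E = pc, giving E = 2.608 × 10^-23 J.
So E ≈ 2.61 × 10^-23 J.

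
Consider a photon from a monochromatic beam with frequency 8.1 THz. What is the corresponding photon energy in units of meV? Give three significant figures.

Convert to SI: f = 8.1 THz = 8.1 × 10^12 Hz.
For a photon E = hf, so E = 5.367 × 10^-21 J.
Converting to meV: E = 33.50 meV ≈ 33.5 meV.

33.5 meV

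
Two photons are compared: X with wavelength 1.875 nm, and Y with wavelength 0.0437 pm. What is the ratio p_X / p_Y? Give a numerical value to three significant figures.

2.33 × 10^-5

p_X = 3.534 × 10^-25 kg·m/s (from wavelength = 1.875 nm, via p = h/λ).
p_Y = 1.516 × 10^-20 kg·m/s (from wavelength = 0.0437 pm, via p = h/λ).
Ratio = 3.534 × 10^-25 / 1.516 × 10^-20 = 2.33 × 10^-5.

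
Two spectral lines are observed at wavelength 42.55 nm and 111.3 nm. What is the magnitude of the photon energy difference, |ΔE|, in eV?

18.0 eV

Using E = hc/λ: E₁ = 4.6685e-18 J, E₂ = 1.7848e-18 J.
|ΔE| = |4.6685e-18 − 1.7848e-18| = 2.88e-18 J = 18.0 eV.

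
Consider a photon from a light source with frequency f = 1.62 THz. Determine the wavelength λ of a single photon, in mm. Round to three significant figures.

Take c = 2.99792458 × 10^8 m/s.
First convert: f = 1.62 THz = 1.62 × 10^12 Hz.
For a photon λ = c/f, so λ = 1.851 × 10^-4 m.
Converting to mm: λ = 0.1851 mm ≈ 0.185 mm.

0.185 mm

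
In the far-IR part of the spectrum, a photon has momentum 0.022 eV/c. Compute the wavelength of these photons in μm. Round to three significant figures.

56.4 μm

First convert: p = 0.022 eV/c = 1.1757e-29 kg·m/s.
The photon relation is λ = h/p, giving λ = 5.636e-5 m.
Converting to μm: λ = 56.36 μm ≈ 56.4 μm.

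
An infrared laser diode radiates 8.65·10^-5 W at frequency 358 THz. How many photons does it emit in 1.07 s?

Total energy: E_total = P·t = 8.65·10^-5 × 1.07 = 9.256·10^-5 J.
Per-photon energy: E = 2.372·10^-19 J.
N = E_total / E_photon = 3.90·10^14.

3.90·10^14 photons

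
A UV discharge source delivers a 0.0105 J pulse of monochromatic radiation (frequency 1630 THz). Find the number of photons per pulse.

Per-photon energy: E = 1.080e-18 J (from frequency = 1630 THz).
N = E_total / E_photon = 0.0105 J / 1.080e-18 J = 9.72e15.

9.72e15 photons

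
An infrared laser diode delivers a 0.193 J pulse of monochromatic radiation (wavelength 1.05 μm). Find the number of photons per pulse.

Per-photon energy: E = 1.892e-19 J (from wavelength = 1.05 μm).
N = E_total / E_photon = 0.193 J / 1.892e-19 J = 1.02e18.

1.02e18 photons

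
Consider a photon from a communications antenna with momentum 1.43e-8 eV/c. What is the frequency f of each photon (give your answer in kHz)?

(h = 6.62607015e-34 J·s, c = 2.99792458e8 m/s, 1 eV = 1.602176634e-19 J.)
In SI units: p = 1.43e-8 eV/c = 7.6423e-36 kg·m/s.
Since f = pc/h for a photon, f = 3.458e6 Hz.
Converting to kHz: f = 3458 kHz ≈ 3460 kHz.

3460 kHz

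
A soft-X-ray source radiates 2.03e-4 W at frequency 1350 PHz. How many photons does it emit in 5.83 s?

Total energy: E_total = P·t = 2.03e-4 × 5.83 = 0.001183 J.
Per-photon energy: E = 8.945e-16 J.
N = E_total / E_photon = 1.32e12.

1.32e12 photons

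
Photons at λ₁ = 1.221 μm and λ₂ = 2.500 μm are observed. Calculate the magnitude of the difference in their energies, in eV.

Using E = hc/λ: E₁ = 1.6269 × 10^-19 J, E₂ = 7.9458 × 10^-20 J.
|ΔE| = |1.6269 × 10^-19 − 7.9458 × 10^-20| = 8.32 × 10^-20 J = 0.519 eV.

0.519 eV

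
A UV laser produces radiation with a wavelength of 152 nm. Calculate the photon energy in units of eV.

Take h = 6.62607015 × 10^-34 J·s, c = 2.99792458 × 10^8 m/s, 1 eV = 1.602176634 × 10^-19 J.
First convert: λ = 152 nm = 1.52 × 10^-7 m.
The photon relation is E = hc/λ, giving E = 1.307 × 10^-18 J.
Converting to eV: E = 8.157 eV ≈ 8.16 eV.

8.16 eV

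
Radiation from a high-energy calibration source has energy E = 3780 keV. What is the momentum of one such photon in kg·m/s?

Use c = 2.99792458e8 m/s, 1 eV = 1.602176634e-19 J.
First convert: E = 3780 keV = 6.0562e-13 J.
Since p = E/c for a photon, p = 2.020e-21 kg·m/s.
So p ≈ 2.02e-21 kg·m/s.

2.02e-21 kg·m/s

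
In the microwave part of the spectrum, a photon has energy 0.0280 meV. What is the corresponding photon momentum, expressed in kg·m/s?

Use c = 2.99792458 × 10^8 m/s, 1 eV = 1.602176634 × 10^-19 J.
Convert to SI: E = 0.0280 meV = 4.4861 × 10^-24 J.
For a photon p = E/c, so p = 1.496 × 10^-32 kg·m/s.
So p ≈ 1.50 × 10^-32 kg·m/s.

1.50 × 10^-32 kg·m/s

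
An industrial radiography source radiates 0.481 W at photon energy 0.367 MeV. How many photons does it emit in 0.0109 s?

Total energy: E_total = P·t = 0.481 × 0.0109 = 0.005243 J.
Per-photon energy: E = 5.880e-14 J.
N = E_total / E_photon = 8.92e10.

8.92e10 photons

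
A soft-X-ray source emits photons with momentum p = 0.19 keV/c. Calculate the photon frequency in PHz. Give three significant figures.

Use h = 6.62607015e-34 J·s, c = 2.99792458e8 m/s, 1 eV = 1.602176634e-19 J.
First convert: p = 0.19 keV/c = 1.0154e-25 kg·m/s.
Since f = pc/h for a photon, f = 4.594e16 Hz.
Converting to PHz: f = 45.94 PHz ≈ 45.9 PHz.

45.9 PHz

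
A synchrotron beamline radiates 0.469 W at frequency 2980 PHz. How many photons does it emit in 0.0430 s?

1.02 × 10^13 photons

Total energy: E_total = P·t = 0.469 × 0.0430 = 0.02017 J.
Per-photon energy: E = 1.975 × 10^-15 J.
N = E_total / E_photon = 1.02 × 10^13.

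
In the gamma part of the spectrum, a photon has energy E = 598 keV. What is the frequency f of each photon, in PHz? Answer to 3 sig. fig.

Take h = 6.62607015 × 10^-34 J·s, 1 eV = 1.602176634 × 10^-19 J.
First convert: E = 598 keV = 9.5810 × 10^-14 J.
The photon relation is f = E/h, giving f = 1.446 × 10^20 Hz.
Converting to PHz: f = 144600 PHz ≈ 1.45 × 10^5 PHz.

1.45 × 10^5 PHz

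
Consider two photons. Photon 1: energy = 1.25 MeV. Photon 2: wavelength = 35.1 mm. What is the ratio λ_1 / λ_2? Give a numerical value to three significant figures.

λ_1 = 9.919 × 10^-13 m (from energy = 1.25 MeV, via λ = hc/E).
λ_2 = 0.03510 m (from wavelength = 35.1 mm, via λ given directly).
Ratio = 9.919 × 10^-13 / 0.03510 = 2.83 × 10^-11.

2.83 × 10^-11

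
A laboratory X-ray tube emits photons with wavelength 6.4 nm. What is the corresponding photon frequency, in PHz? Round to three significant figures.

Take c = 2.99792458e8 m/s.
First convert: λ = 6.4 nm = 6.4e-9 m.
For a photon f = c/λ, so f = 4.684e16 Hz.
Converting to PHz: f = 46.84 PHz ≈ 46.8 PHz.

46.8 PHz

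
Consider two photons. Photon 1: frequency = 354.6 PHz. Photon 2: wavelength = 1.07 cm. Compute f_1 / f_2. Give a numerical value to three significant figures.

1.27 × 10^7

f_1 = 3.546 × 10^17 Hz (from frequency = 354.6 PHz, via f given directly).
f_2 = 2.802 × 10^10 Hz (from wavelength = 1.07 cm, via f = c/λ).
Ratio = 3.546 × 10^17 / 2.802 × 10^10 = 1.27 × 10^7.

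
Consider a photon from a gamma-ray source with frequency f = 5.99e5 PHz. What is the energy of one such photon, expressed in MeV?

First convert: f = 5.99e5 PHz = 5.99e20 Hz.
The photon relation is E = hf, giving E = 3.969e-13 J.
Converting to MeV: E = 2.477 MeV ≈ 2.48 MeV.

2.48 MeV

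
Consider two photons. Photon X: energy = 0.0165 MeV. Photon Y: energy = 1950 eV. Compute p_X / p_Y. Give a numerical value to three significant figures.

8.46

p_X = 8.818e-24 kg·m/s (from energy = 0.0165 MeV, via p = E/c).
p_Y = 1.042e-24 kg·m/s (from energy = 1950 eV, via p = E/c).
Ratio = 8.818e-24 / 1.042e-24 = 8.46.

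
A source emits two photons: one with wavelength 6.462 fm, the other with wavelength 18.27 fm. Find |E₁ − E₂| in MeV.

124 MeV

Using E = hc/λ: E₁ = 3.0740e-11 J, E₂ = 1.0873e-11 J.
|ΔE| = |3.0740e-11 − 1.0873e-11| = 1.99e-11 J = 124 MeV.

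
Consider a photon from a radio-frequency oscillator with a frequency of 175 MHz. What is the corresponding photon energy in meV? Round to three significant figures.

First convert: f = 175 MHz = 1.75·10^8 Hz.
Apply E = hf: E = 1.160·10^-25 J.
Converting to meV: E = 7.237·10^-4 meV ≈ 7.24·10^-4 meV.

7.24·10^-4 meV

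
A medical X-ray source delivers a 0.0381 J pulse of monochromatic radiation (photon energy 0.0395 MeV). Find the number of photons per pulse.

6.02e12 photons

Per-photon energy: E = 6.329e-15 J (from energy = 0.0395 MeV).
N = E_total / E_photon = 0.0381 J / 6.329e-15 J = 6.02e12.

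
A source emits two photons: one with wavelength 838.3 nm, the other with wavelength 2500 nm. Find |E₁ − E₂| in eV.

0.983 eV

Using E = hc/λ: E₁ = 2.3696·10^-19 J, E₂ = 7.9458·10^-20 J.
|ΔE| = |2.3696·10^-19 − 7.9458·10^-20| = 1.58·10^-19 J = 0.983 eV.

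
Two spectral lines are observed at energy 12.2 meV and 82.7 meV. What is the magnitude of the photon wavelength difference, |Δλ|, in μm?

86.6 μm

Using λ = hc/E: λ₁ = 1.016 × 10^-4 m, λ₂ = 1.499 × 10^-5 m.
|Δλ| = |1.016 × 10^-4 − 1.499 × 10^-5| = 8.66 × 10^-5 m = 86.6 μm.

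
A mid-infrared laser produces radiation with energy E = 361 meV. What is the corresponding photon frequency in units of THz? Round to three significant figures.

87.3 THz

(h = 6.62607015 × 10^-34 J·s, 1 eV = 1.602176634 × 10^-19 J.)
Convert to SI: E = 361 meV = 5.7839 × 10^-20 J.
For a photon f = E/h, so f = 8.729 × 10^13 Hz.
Converting to THz: f = 87.29 THz ≈ 87.3 THz.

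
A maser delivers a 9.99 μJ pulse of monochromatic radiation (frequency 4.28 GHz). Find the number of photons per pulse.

3.52 × 10^18 photons

Per-photon energy: E = 2.836 × 10^-24 J (from frequency = 4.28 GHz).
N = E_total / E_photon = 9.99 × 10^-6 J / 2.836 × 10^-24 J = 3.52 × 10^18.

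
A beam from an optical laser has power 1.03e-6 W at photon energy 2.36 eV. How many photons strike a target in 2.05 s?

5.58e12 photons

Total energy: E_total = P·t = 1.03e-6 × 2.05 = 2.112e-6 J.
Per-photon energy: E = 3.781e-19 J.
N = E_total / E_photon = 5.58e12.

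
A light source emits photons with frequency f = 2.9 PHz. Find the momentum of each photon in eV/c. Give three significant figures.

First convert: f = 2.9 PHz = 2.9·10^15 Hz.
Apply p = hf/c: p = 6.410·10^-27 kg·m/s.
Converting to eV/c: p = 11.99 eV/c ≈ 12.0 eV/c.

12.0 eV/c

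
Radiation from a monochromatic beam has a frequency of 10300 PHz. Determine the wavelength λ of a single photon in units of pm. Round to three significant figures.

In SI units: f = 10300 PHz = 1.03·10^19 Hz.
The photon relation is λ = c/f, giving λ = 2.911·10^-11 m.
Converting to pm: λ = 29.11 pm ≈ 29.1 pm.

29.1 pm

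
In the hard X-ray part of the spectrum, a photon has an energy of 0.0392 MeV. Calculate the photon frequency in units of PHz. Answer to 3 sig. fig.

Use h = 6.62607015e-34 J·s, 1 eV = 1.602176634e-19 J.
Convert to SI: E = 0.0392 MeV = 6.2805e-15 J.
Apply f = E/h: f = 9.479e18 Hz.
Converting to PHz: f = 9479 PHz ≈ 9480 PHz.

9480 PHz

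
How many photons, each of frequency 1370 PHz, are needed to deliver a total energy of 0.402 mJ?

4.43 × 10^11 photons

Per-photon energy: E = 9.078 × 10^-16 J (from frequency = 1370 PHz).
N = E_total / E_photon = 4.02 × 10^-4 J / 9.078 × 10^-16 J = 4.43 × 10^11.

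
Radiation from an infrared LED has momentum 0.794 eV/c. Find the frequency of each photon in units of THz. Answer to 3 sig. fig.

Take h = 6.62607015·10^-34 J·s, c = 2.99792458·10^8 m/s, 1 eV = 1.602176634·10^-19 J.
First convert: p = 0.794 eV/c = 4.2434·10^-28 kg·m/s.
The photon relation is f = pc/h, giving f = 1.920·10^14 Hz.
Converting to THz: f = 192.0 THz ≈ 192 THz.

192 THz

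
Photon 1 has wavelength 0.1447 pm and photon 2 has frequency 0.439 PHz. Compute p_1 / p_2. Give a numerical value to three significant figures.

p_1 = 4.579 × 10^-21 kg·m/s (from wavelength = 0.1447 pm, via p = h/λ).
p_2 = 9.703 × 10^-28 kg·m/s (from frequency = 0.439 PHz, via p = hf/c).
Ratio = 4.579 × 10^-21 / 9.703 × 10^-28 = 4.72 × 10^6.

4.72 × 10^6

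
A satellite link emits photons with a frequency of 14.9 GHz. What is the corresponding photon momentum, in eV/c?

6.16·10^-5 eV/c

(h = 6.62607015·10^-34 J·s, c = 2.99792458·10^8 m/s, 1 eV = 1.602176634·10^-19 J.)
First convert: f = 14.9 GHz = 1.49·10^10 Hz.
For a photon p = hf/c, so p = 3.293·10^-32 kg·m/s.
Converting to eV/c: p = 6.162·10^-5 eV/c ≈ 6.16·10^-5 eV/c.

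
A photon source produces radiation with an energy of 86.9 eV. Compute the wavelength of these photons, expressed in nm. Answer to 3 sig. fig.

(h = 6.62607015 × 10^-34 J·s, c = 2.99792458 × 10^8 m/s, 1 eV = 1.602176634 × 10^-19 J.)
First convert: E = 86.9 eV = 1.3923 × 10^-17 J.
Since λ = hc/E for a photon, λ = 1.427 × 10^-8 m.
Converting to nm: λ = 14.27 nm ≈ 14.3 nm.

14.3 nm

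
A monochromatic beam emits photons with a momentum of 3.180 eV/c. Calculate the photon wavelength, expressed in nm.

Use h = 6.62607015e-34 J·s, c = 2.99792458e8 m/s, 1 eV = 1.602176634e-19 J.
First convert: p = 3.180 eV/c = 1.6995e-27 kg·m/s.
For a photon λ = h/p, so λ = 3.899e-7 m.
Converting to nm: λ = 389.9 nm ≈ 390 nm.

390 nm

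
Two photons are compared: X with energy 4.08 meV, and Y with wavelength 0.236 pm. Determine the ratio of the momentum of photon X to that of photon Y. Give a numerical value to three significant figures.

p_X = 2.180e-30 kg·m/s (from energy = 4.08 meV, via p = E/c).
p_Y = 2.808e-21 kg·m/s (from wavelength = 0.236 pm, via p = h/λ).
Ratio = 2.180e-30 / 2.808e-21 = 7.77e-10.

7.77e-10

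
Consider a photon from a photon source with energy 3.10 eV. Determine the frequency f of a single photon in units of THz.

750 THz

Convert to SI: E = 3.10 eV = 4.9667 × 10^-19 J.
Since f = E/h for a photon, f = 7.496 × 10^14 Hz.
Converting to THz: f = 749.6 THz ≈ 750 THz.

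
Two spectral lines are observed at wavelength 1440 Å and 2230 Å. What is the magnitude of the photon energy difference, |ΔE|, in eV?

3.05 eV

Using E = hc/λ: E₁ = 1.379e-18 J, E₂ = 8.908e-19 J.
|ΔE| = |1.379e-18 − 8.908e-19| = 4.89e-19 J = 3.05 eV.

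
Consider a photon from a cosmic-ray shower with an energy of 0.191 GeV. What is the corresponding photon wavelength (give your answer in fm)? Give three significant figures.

6.49 fm

In SI units: E = 0.191 GeV = 3.0602e-11 J.
The photon relation is λ = hc/E, giving λ = 6.491e-15 m.
Converting to fm: λ = 6.491 fm ≈ 6.49 fm.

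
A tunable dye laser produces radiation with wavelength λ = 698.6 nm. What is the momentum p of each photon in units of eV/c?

1.77 eV/c

Take h = 6.62607015·10^-34 J·s, c = 2.99792458·10^8 m/s, 1 eV = 1.602176634·10^-19 J.
Convert to SI: λ = 698.6 nm = 6.986·10^-7 m.
Since p = h/λ for a photon, p = 9.485·10^-28 kg·m/s.
Converting to eV/c: p = 1.775 eV/c ≈ 1.77 eV/c.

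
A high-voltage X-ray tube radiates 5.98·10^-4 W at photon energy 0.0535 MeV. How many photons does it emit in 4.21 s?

2.94·10^11 photons

Total energy: E_total = P·t = 5.98·10^-4 × 4.21 = 0.002518 J.
Per-photon energy: E = 8.572·10^-15 J.
N = E_total / E_photon = 2.94·10^11.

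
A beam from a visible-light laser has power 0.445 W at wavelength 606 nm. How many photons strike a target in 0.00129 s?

Total energy: E_total = P·t = 0.445 × 0.00129 = 5.740e-4 J.
Per-photon energy: E = 3.278e-19 J.
N = E_total / E_photon = 1.75e15.

1.75e15 photons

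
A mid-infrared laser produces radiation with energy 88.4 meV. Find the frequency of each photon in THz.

21.4 THz

Convert to SI: E = 88.4 meV = 1.4163e-20 J.
The photon relation is f = E/h, giving f = 2.138e13 Hz.
Converting to THz: f = 21.38 THz ≈ 21.4 THz.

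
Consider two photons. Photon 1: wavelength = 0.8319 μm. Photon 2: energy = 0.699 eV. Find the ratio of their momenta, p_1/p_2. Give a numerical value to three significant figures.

p_1 = 7.965e-28 kg·m/s (from wavelength = 0.8319 μm, via p = h/λ).
p_2 = 3.736e-28 kg·m/s (from energy = 0.699 eV, via p = E/c).
Ratio = 7.965e-28 / 3.736e-28 = 2.13.

2.13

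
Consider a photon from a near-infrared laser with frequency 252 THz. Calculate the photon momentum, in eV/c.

Convert to SI: f = 252 THz = 2.52e14 Hz.
The photon relation is p = hf/c, giving p = 5.570e-28 kg·m/s.
Converting to eV/c: p = 1.042 eV/c ≈ 1.04 eV/c.

1.04 eV/c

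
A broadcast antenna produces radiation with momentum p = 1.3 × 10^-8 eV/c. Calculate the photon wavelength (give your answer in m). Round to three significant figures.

In SI units: p = 1.3 × 10^-8 eV/c = 6.9476 × 10^-36 kg·m/s.
Since λ = h/p for a photon, λ = 95.37 m.
So λ ≈ 95.4 m.

95.4 m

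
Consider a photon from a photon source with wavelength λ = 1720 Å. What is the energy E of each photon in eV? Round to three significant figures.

7.21 eV

Convert to SI: λ = 1720 Å = 1.72 × 10^-7 m.
The photon relation is E = hc/λ, giving E = 1.155 × 10^-18 J.
Converting to eV: E = 7.208 eV ≈ 7.21 eV.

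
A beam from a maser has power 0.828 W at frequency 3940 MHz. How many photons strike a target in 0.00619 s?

1.96e21 photons

Total energy: E_total = P·t = 0.828 × 0.00619 = 0.005125 J.
Per-photon energy: E = 2.611e-24 J.
N = E_total / E_photon = 1.96e21.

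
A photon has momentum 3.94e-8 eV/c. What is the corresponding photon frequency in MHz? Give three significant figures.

9.53 MHz

In SI units: p = 3.94e-8 eV/c = 2.1056e-35 kg·m/s.
Since f = pc/h for a photon, f = 9.527e6 Hz.
Converting to MHz: f = 9.527 MHz ≈ 9.53 MHz.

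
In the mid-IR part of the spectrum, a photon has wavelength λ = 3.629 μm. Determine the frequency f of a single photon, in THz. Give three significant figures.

82.6 THz

(c = 2.99792458e8 m/s.)
First convert: λ = 3.629 μm = 3.629e-6 m.
The photon relation is f = c/λ, giving f = 8.261e13 Hz.
Converting to THz: f = 82.61 THz ≈ 82.6 THz.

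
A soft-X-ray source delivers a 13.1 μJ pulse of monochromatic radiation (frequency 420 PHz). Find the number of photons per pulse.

4.71 × 10^10 photons

Per-photon energy: E = 2.783 × 10^-16 J (from frequency = 420 PHz).
N = E_total / E_photon = 1.31 × 10^-5 J / 2.783 × 10^-16 J = 4.71 × 10^10.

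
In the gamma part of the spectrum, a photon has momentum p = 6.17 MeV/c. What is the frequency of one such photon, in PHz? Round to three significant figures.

1.49·10^6 PHz

In SI units: p = 6.17 MeV/c = 3.2974·10^-21 kg·m/s.
The photon relation is f = pc/h, giving f = 1.492·10^21 Hz.
Converting to PHz: f = 1.492·10^6 PHz ≈ 1.49·10^6 PHz.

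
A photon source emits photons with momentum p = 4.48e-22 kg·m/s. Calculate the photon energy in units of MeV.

Use c = 2.99792458e8 m/s, 1 eV = 1.602176634e-19 J.
Since E = pc for a photon, E = 1.343e-13 J.
Converting to MeV: E = 0.8383 MeV ≈ 0.838 MeV.

0.838 MeV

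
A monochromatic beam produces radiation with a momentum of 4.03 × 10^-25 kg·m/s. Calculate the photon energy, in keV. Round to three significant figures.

0.754 keV

Take c = 2.99792458 × 10^8 m/s, 1 eV = 1.602176634 × 10^-19 J.
Since E = pc for a photon, E = 1.208 × 10^-16 J.
Converting to keV: E = 0.7541 keV ≈ 0.754 keV.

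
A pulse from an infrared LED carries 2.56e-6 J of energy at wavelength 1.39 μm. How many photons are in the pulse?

1.79e13 photons

Per-photon energy: E = 1.429e-19 J (from wavelength = 1.39 μm).
N = E_total / E_photon = 2.56e-6 J / 1.429e-19 J = 1.79e13.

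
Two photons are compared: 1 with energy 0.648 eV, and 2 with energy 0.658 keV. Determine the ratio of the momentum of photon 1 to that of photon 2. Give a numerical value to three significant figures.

9.85e-4

p_1 = 3.463e-28 kg·m/s (from energy = 0.648 eV, via p = E/c).
p_2 = 3.517e-25 kg·m/s (from energy = 0.658 keV, via p = E/c).
Ratio = 3.463e-28 / 3.517e-25 = 9.85e-4.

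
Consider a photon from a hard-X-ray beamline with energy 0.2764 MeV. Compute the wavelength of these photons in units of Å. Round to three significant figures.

0.0449 Å

Take h = 6.62607015·10^-34 J·s, c = 2.99792458·10^8 m/s, 1 eV = 1.602176634·10^-19 J.
In SI units: E = 0.2764 MeV = 4.4284·10^-14 J.
The photon relation is λ = hc/E, giving λ = 4.486·10^-12 m.
Converting to Å: λ = 0.04486 Å ≈ 0.0449 Å.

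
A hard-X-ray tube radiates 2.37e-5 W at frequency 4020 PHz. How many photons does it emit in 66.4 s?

5.91e11 photons

Total energy: E_total = P·t = 2.37e-5 × 66.4 = 0.001574 J.
Per-photon energy: E = 2.664e-15 J.
N = E_total / E_photon = 5.91e11.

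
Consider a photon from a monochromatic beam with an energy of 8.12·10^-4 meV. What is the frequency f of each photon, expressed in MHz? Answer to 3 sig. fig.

196 MHz

Use h = 6.62607015·10^-34 J·s, 1 eV = 1.602176634·10^-19 J.
In SI units: E = 8.12·10^-4 meV = 1.3010·10^-25 J.
The photon relation is f = E/h, giving f = 1.963·10^8 Hz.
Converting to MHz: f = 196.3 MHz ≈ 196 MHz.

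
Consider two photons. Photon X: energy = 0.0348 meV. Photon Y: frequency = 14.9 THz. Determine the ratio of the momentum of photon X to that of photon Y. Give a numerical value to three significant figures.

p_X = 1.860 × 10^-32 kg·m/s (from energy = 0.0348 meV, via p = E/c).
p_Y = 3.293 × 10^-29 kg·m/s (from frequency = 14.9 THz, via p = hf/c).
Ratio = 1.860 × 10^-32 / 3.293 × 10^-29 = 5.65 × 10^-4.

5.65 × 10^-4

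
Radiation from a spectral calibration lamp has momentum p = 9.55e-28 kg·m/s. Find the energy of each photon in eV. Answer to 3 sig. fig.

Since E = pc for a photon, E = 2.863e-19 J.
Converting to eV: E = 1.787 eV ≈ 1.79 eV.

1.79 eV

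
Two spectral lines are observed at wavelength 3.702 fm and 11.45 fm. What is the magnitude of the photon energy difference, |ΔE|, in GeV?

Using E = hc/λ: E₁ = 5.3659·10^-11 J, E₂ = 1.7349·10^-11 J.
|ΔE| = |5.3659·10^-11 − 1.7349·10^-11| = 3.63·10^-11 J = 0.227 GeV.

0.227 GeV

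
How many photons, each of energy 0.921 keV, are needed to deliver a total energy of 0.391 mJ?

Per-photon energy: E = 1.476e-16 J (from energy = 0.921 keV).
N = E_total / E_photon = 3.91e-4 J / 1.476e-16 J = 2.65e12.

2.65e12 photons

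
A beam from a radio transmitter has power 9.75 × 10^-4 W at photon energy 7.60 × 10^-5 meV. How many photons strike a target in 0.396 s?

Total energy: E_total = P·t = 9.75 × 10^-4 × 0.396 = 3.861 × 10^-4 J.
Per-photon energy: E = 1.218 × 10^-26 J.
N = E_total / E_photon = 3.17 × 10^22.

3.17 × 10^22 photons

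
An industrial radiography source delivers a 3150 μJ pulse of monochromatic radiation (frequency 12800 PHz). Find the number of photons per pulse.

3.71e11 photons

Per-photon energy: E = 8.481e-15 J (from frequency = 12800 PHz).
N = E_total / E_photon = 0.00315 J / 8.481e-15 J = 3.71e11.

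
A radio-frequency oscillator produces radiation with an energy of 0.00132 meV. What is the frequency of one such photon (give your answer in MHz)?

Convert to SI: E = 0.00132 meV = 2.1149 × 10^-25 J.
For a photon f = E/h, so f = 3.192 × 10^8 Hz.
Converting to MHz: f = 319.2 MHz ≈ 319 MHz.

319 MHz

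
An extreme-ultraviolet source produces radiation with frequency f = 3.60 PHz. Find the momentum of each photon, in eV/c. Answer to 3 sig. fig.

First convert: f = 3.60 PHz = 3.60e15 Hz.
Apply p = hf/c: p = 7.957e-27 kg·m/s.
Converting to eV/c: p = 14.89 eV/c ≈ 14.9 eV/c.

14.9 eV/c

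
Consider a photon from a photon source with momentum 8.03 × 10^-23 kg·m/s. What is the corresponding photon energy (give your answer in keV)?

150 keV

Take c = 2.99792458 × 10^8 m/s, 1 eV = 1.602176634 × 10^-19 J.
The photon relation is E = pc, giving E = 2.407 × 10^-14 J.
Converting to keV: E = 150.3 keV ≈ 150 keV.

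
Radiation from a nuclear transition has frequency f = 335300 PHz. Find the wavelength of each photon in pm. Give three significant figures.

(c = 2.99792458e8 m/s.)
In SI units: f = 335300 PHz = 3.353e20 Hz.
Since λ = c/f for a photon, λ = 8.941e-13 m.
Converting to pm: λ = 0.8941 pm ≈ 0.894 pm.

0.894 pm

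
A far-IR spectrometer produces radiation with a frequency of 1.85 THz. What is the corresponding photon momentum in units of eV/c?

Take h = 6.62607015 × 10^-34 J·s, c = 2.99792458 × 10^8 m/s, 1 eV = 1.602176634 × 10^-19 J.
Convert to SI: f = 1.85 THz = 1.85 × 10^12 Hz.
For a photon p = hf/c, so p = 4.089 × 10^-30 kg·m/s.
Converting to eV/c: p = 0.007651 eV/c ≈ 7.65 × 10^-3 eV/c.

7.65 × 10^-3 eV/c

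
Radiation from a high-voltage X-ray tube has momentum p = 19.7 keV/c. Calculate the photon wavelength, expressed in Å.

In SI units: p = 19.7 keV/c = 1.0528e-23 kg·m/s.
Since λ = h/p for a photon, λ = 6.294e-11 m.
Converting to Å: λ = 0.6294 Å ≈ 0.629 Å.

0.629 Å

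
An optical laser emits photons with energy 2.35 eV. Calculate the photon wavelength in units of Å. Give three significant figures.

5280 Å

(h = 6.62607015e-34 J·s, c = 2.99792458e8 m/s, 1 eV = 1.602176634e-19 J.)
First convert: E = 2.35 eV = 3.7651e-19 J.
Since λ = hc/E for a photon, λ = 5.276e-7 m.
Converting to Å: λ = 5276 Å ≈ 5280 Å.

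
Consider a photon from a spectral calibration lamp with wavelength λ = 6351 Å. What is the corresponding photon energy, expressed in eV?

Use h = 6.62607015 × 10^-34 J·s, c = 2.99792458 × 10^8 m/s, 1 eV = 1.602176634 × 10^-19 J.
First convert: λ = 6351 Å = 6.351 × 10^-7 m.
Since E = hc/λ for a photon, E = 3.128 × 10^-19 J.
Converting to eV: E = 1.952 eV ≈ 1.95 eV.

1.95 eV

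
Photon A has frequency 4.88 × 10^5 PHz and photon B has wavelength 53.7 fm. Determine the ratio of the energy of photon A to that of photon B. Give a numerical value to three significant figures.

0.0874

E_A = 3.234 × 10^-13 J (from frequency = 4.88 × 10^5 PHz, via E = hf).
E_B = 3.699 × 10^-12 J (from wavelength = 53.7 fm, via E = hc/λ).
Ratio = 3.234 × 10^-13 / 3.699 × 10^-12 = 0.0874.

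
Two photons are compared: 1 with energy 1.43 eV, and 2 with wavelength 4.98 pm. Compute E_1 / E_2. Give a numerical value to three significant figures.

E_1 = 2.291 × 10^-19 J (from energy = 1.43 eV, via E given directly).
E_2 = 3.989 × 10^-14 J (from wavelength = 4.98 pm, via E = hc/λ).
Ratio = 2.291 × 10^-19 / 3.989 × 10^-14 = 5.74 × 10^-6.

5.74 × 10^-6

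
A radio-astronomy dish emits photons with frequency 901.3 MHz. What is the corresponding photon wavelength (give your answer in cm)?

In SI units: f = 901.3 MHz = 9.013 × 10^8 Hz.
Since λ = c/f for a photon, λ = 0.3326 m.
Converting to cm: λ = 33.26 cm ≈ 33.3 cm.

33.3 cm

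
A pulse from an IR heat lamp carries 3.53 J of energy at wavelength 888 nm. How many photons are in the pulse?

Per-photon energy: E = 2.237e-19 J (from wavelength = 888 nm).
N = E_total / E_photon = 3.53 J / 2.237e-19 J = 1.58e19.

1.58e19 photons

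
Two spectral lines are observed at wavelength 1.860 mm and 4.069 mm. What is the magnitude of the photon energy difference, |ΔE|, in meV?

0.362 meV

Using E = hc/λ: E₁ = 1.0680·10^-22 J, E₂ = 4.8819·10^-23 J.
|ΔE| = |1.0680·10^-22 − 4.8819·10^-23| = 5.80·10^-23 J = 0.362 meV.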